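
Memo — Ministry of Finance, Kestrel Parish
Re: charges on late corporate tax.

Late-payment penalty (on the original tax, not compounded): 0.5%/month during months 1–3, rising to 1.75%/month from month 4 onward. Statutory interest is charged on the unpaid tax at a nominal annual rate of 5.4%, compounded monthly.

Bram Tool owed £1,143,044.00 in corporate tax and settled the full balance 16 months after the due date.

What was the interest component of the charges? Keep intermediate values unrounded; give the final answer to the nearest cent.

Interest (5.4%/yr ÷ 12 = 0.45%/month): £1,143,044.00 × ((1 + 0.0045)^16 − 1) = £85,135.9568…

£85,135.96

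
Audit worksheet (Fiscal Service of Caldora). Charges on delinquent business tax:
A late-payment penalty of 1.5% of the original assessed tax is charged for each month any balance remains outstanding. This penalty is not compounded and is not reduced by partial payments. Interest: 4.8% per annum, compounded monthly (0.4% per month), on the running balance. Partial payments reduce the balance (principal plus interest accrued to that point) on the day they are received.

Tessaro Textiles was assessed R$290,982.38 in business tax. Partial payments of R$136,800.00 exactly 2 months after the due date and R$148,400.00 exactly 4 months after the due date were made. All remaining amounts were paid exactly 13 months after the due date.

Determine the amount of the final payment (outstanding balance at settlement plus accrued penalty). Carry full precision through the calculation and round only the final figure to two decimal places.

R$66,453.83

Balance at month 2: R$290,982.3800 × (1 + 0.004)^2 = R$293,314.8948…
After R$136,800.00 payment: R$293,314.8948… − R$136,800.00 = R$156,514.8948…
Balance at month 4: R$156,514.8948… × (1 + 0.004)^2 = R$157,769.5182…
After R$148,400.00 payment: R$157,769.5182… − R$148,400.00 = R$9,369.5182…
Balance at month 13: R$9,369.5182… × (1 + 0.004)^9 = R$9,712.2683…
Penalty: 13 × 1.5% × R$290,982.38 = R$56,741.56…
Final settlement = outstanding balance + penalty = R$9,712.2683… + R$56,741.56… = R$66,453.83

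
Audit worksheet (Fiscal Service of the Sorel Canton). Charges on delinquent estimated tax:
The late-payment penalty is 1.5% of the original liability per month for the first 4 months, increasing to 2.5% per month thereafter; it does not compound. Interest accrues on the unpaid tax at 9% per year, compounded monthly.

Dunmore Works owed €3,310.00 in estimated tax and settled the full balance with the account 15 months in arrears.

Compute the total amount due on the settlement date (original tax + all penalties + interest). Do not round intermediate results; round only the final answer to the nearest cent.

€4,811.42

Penalty, months 1–4: 4 × 1.5% × €3,310.00 = €198.60
Penalty, months 5–15: 11 × 2.5% × €3,310.00 = €910.25
Interest (9%/yr ÷ 12 = 0.75%/month): €3,310.00 × ((1 + 0.0075)^15 − 1) = €392.5746…
Total = €3,310.00 + €1,108.8500 + €392.5746… = €4,811.42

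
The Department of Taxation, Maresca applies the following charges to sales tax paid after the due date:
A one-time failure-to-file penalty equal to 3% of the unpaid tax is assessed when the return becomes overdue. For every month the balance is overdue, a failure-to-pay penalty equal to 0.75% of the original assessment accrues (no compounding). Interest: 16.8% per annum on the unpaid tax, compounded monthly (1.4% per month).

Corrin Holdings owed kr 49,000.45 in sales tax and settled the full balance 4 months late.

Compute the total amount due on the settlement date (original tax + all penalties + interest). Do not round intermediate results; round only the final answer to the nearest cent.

Failure-to-file penalty: 3% × kr 49,000.45 = kr 1,470.01…
Failure-to-pay penalty = 0.75% × kr 49,000.45 × 4 mo = kr 1,470.01…
Interest: kr 49,000.45 × ((1 + 0.014)^4 − 1) = kr 49,000.45 × 0.0571870… = kr 2,802.1894…
Total = kr 49,000.45 + kr 2,940.0270 + kr 2,802.1894… = kr 54,742.67

kr 54,742.67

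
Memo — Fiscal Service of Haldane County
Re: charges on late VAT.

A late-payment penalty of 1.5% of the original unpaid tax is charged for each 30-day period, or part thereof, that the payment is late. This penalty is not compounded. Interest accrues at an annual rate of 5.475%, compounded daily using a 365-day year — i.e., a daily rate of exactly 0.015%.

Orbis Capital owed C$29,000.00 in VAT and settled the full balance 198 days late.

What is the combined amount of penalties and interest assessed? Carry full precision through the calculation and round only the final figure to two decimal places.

C$3,919.15

Penalty periods: ⌈198/30⌉ = 7; penalty = 7 × 1.5% × C$29,000.00 = C$3,045.00
Interest: C$29,000.00 × ((1 + 0.00015)^198 − 1) = C$29,000.00 × 0.03014315… = C$874.1513…
Penalties + interest = C$3,045.0000 + C$874.1513… = C$3,919.15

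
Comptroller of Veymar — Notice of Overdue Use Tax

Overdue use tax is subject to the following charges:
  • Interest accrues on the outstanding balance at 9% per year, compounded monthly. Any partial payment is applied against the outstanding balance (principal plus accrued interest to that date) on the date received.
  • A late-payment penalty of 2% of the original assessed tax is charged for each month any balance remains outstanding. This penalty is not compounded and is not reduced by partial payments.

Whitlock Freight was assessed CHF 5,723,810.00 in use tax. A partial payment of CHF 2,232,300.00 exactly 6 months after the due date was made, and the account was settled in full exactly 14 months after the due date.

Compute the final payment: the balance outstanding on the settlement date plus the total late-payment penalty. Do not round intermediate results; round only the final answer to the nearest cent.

CHF 5,587,865.86

Monthly rate = 9% ÷ 12 = 0.75%
Balance at month 6: CHF 5,723,810.0000 × (1 + 0.0075)^6 = CHF 5,986,259.4818…
After CHF 2,232,300.00 payment: CHF 5,986,259.4818… − CHF 2,232,300.00 = CHF 3,753,959.4818…
Balance at month 14: CHF 3,753,959.4818… × (1 + 0.0075)^8 = CHF 3,985,199.0606…
Penalty: 14 × 2% × CHF 5,723,810.00 = CHF 1,602,666.80
Final settlement = outstanding balance + penalty = CHF 3,985,199.0606… + CHF 1,602,666.80 = CHF 5,587,865.86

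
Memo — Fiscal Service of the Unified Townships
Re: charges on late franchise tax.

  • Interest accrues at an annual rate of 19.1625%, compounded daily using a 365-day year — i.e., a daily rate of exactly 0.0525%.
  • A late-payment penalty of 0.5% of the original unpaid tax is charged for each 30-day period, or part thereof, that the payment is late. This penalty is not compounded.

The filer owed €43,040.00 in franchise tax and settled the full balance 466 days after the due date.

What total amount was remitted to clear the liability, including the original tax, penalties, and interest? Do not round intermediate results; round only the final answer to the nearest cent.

€58,409.25

Penalty periods: ⌈466/30⌉ = 16; penalty = 16 × 0.5% × €43,040.00 = €3,443.20
Interest: €43,040.00 × ((1 + 0.000525)^466 − 1) = €43,040.00 × 0.27709223… = €11,926.0498…
Total = €43,040.00 + €3,443.2000 + €11,926.0498… = €58,409.25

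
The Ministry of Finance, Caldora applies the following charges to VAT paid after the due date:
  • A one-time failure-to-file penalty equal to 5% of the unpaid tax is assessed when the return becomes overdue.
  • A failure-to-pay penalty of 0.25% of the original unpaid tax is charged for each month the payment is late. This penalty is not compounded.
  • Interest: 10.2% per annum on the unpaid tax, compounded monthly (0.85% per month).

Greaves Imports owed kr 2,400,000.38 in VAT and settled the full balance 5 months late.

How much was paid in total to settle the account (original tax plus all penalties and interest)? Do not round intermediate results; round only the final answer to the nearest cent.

Failure-to-file penalty: 5% × kr 2,400,000.38 = kr 120,000.02…
Failure-to-pay penalty = 0.25% × kr 2,400,000.38 × 5 mo = kr 30,000.00…
Interest: kr 2,400,000.38 × ((1 + 0.0085)^5 − 1) = kr 2,400,000.38 × 0.0432287… = kr 103,748.8182…
Total = kr 2,400,000.38 + kr 150,000.0238… + kr 103,748.8182… = kr 2,653,749.22

kr 2,653,749.22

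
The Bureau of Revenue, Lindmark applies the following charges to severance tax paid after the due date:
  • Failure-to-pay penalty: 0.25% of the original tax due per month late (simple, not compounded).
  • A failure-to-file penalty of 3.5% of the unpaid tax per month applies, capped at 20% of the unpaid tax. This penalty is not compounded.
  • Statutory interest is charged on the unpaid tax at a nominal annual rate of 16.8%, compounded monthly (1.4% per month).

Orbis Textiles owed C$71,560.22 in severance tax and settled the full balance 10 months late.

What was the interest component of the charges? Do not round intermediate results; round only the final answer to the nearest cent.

C$10,673.74

Interest: C$71,560.22 × ((1 + 0.014)^10 − 1) = C$71,560.22 × 0.1491575… = C$10,673.7424…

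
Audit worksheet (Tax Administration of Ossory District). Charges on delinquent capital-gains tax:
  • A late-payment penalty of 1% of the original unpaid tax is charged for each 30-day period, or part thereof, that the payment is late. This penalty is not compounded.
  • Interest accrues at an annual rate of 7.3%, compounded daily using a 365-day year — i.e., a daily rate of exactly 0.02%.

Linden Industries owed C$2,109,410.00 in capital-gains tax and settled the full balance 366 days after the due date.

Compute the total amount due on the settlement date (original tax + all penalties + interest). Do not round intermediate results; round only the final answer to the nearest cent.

Penalty periods: ⌈366/30⌉ = 13; penalty = 13 × 1% × C$2,109,410.00 = C$274,223.30
Interest: C$2,109,410.00 × ((1 + 0.0002)^366 − 1) = C$2,109,410.00 × 0.07593783… = C$160,184.0173…
Total = C$2,109,410.00 + C$274,223.3000 + C$160,184.0173… = C$2,543,817.32

C$2,543,817.32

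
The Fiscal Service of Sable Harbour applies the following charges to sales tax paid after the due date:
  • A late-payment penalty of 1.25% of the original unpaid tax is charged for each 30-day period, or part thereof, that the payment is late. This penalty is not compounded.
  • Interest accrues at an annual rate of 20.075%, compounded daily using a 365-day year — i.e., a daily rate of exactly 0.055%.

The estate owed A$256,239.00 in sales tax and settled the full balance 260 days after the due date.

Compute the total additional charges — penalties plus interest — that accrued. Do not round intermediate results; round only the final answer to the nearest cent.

Penalty periods: ⌈260/30⌉ = 9; penalty = 9 × 1.25% × A$256,239.00 = A$28,826.89…
Interest: A$256,239.00 × ((1 + 0.00055)^260 − 1) = A$256,239.00 × 0.15368445… = A$39,379.9495…
Penalties + interest = A$28,826.8875 + A$39,379.9495… = A$68,206.84

A$68,206.84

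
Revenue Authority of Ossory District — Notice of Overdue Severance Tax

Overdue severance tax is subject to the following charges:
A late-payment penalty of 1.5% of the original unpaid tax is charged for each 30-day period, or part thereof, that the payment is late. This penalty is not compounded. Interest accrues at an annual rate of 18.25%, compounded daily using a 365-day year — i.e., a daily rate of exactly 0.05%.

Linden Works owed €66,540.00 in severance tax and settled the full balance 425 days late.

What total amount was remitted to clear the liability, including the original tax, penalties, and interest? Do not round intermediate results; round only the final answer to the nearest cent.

€97,261.55

Penalty periods: ⌈425/30⌉ = 15; penalty = 15 × 1.5% × €66,540.00 = €14,971.50
Interest: €66,540.00 × ((1 + 0.0005)^425 − 1) = €66,540.00 × 0.23670043… = €15,750.0469…
Total = €66,540.00 + €14,971.5000 + €15,750.0469… = €97,261.55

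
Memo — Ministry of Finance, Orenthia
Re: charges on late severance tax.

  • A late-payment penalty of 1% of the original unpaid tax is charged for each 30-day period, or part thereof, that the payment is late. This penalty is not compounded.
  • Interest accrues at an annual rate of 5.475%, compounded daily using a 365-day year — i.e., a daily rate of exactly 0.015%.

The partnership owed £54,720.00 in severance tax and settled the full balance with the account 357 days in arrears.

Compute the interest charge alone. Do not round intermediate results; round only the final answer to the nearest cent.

Interest: £54,720.00 × ((1 + 0.00015)^357 − 1) = £54,720.00 × 0.05500550… = £3,009.9012…

£3,009.90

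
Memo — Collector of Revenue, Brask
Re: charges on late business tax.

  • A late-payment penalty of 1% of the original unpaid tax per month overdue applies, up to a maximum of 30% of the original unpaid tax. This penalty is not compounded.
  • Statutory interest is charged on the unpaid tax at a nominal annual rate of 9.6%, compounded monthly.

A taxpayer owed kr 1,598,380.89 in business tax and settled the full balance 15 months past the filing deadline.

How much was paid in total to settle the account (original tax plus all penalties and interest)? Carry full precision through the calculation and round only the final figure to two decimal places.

Penalty: 15 × 1% × kr 1,598,380.89 = kr 239,757.13… (below the 30% cap of kr 479,514.27…)
Interest (9.6%/yr ÷ 12 = 0.8%/month): kr 1,598,380.89 × ((1 + 0.008)^15 − 1) = kr 202,928.2812…
Total = kr 1,598,380.89 + kr 239,757.1335 + kr 202,928.2812… = kr 2,041,066.30

kr 2,041,066.30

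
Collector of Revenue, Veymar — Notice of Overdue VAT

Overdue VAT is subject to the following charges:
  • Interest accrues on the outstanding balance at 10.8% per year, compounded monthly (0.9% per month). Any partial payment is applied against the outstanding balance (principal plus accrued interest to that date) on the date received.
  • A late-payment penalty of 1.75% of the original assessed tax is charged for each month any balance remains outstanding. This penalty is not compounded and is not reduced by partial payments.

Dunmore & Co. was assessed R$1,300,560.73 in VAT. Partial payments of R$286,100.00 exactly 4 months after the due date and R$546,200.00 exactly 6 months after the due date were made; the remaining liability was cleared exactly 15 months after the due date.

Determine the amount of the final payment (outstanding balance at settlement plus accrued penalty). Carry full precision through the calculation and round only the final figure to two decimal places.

Balance at month 4: R$1,300,560.7300 × (1 + 0.009)^4 = R$1,348,016.7898…
After R$286,100.00 payment: R$1,348,016.7898… − R$286,100.00 = R$1,061,916.7898…
Balance at month 6: R$1,061,916.7898… × (1 + 0.009)^2 = R$1,081,117.3072…
After R$546,200.00 payment: R$1,081,117.3072… − R$546,200.00 = R$534,917.3072…
Balance at month 15: R$534,917.3072… × (1 + 0.009)^9 = R$579,838.6304…
Penalty: 15 × 1.75% × R$1,300,560.73 = R$341,397.19…
Final settlement = outstanding balance + penalty = R$579,838.6304… + R$341,397.19… = R$921,235.82

R$921,235.82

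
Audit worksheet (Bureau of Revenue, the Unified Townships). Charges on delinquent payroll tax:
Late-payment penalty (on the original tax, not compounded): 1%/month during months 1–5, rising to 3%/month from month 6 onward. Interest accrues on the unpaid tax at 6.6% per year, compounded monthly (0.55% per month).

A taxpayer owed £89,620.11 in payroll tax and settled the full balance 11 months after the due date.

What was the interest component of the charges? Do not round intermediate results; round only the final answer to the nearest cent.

Interest: £89,620.11 × ((1 + 0.0055)^11 − 1) = £89,620.11 × 0.0621915… = £5,573.6096…

£5,573.61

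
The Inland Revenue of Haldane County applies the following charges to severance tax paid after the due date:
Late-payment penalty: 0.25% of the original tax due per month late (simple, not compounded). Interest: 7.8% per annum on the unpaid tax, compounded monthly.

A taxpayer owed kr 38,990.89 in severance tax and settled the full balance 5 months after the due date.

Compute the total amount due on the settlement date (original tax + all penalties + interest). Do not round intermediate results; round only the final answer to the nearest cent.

kr 40,762.06

Late-payment penalty = 0.25% × kr 38,990.89 × 5 mo = kr 487.39…
Interest (7.8%/yr ÷ 12 = 0.65%/month): kr 38,990.89 × ((1 + 0.0065)^5 − 1) = kr 1,283.7850…
Total = kr 38,990.89 + kr 487.3861… + kr 1,283.7850… = kr 40,762.06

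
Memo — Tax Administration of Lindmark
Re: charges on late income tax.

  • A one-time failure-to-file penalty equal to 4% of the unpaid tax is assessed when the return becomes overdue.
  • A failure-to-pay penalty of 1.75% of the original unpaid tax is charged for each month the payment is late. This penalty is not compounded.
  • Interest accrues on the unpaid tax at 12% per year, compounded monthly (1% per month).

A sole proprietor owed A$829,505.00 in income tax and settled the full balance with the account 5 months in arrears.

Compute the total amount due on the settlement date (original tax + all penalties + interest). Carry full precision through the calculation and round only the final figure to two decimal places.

A$977,579.98

Failure-to-file penalty: 4% × A$829,505.00 = A$33,180.20
Failure-to-pay penalty: 5 × 1.75% × A$829,505.00 = A$72,581.69…
Interest: A$829,505.00 × ((1 + 0.01)^5 − 1) = A$829,505.00 × 0.0510101… = A$42,313.0916…
Total = A$829,505.00 + A$105,761.8875 + A$42,313.0916… = A$977,579.98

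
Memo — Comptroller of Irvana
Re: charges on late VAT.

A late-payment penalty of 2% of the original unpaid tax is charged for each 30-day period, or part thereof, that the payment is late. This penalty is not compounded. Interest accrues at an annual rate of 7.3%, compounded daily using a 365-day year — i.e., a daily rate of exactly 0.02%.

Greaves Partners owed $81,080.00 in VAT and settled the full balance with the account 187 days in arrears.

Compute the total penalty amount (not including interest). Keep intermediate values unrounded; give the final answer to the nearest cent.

Penalty periods: ⌈187/30⌉ = 7; penalty = 7 × 2% × $81,080.00 = $11,351.20

$11,351.20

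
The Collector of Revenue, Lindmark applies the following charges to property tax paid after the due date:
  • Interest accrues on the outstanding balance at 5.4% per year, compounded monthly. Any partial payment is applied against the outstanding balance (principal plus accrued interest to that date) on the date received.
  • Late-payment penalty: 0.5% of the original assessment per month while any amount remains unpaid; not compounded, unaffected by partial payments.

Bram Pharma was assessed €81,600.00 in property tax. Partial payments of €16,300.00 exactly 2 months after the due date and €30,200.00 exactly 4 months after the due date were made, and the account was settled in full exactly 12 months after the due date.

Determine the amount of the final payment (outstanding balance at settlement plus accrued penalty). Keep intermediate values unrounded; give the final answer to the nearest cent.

€42,660.10

Monthly rate = 5.4% ÷ 12 = 0.45%
Balance at month 2: €81,600.0000 × (1 + 0.0045)^2 = €82,336.0524
After €16,300.00 payment: €82,336.0524 − €16,300.00 = €66,036.0524
Balance at month 4: €66,036.0524 × (1 + 0.0045)^2 = €66,631.7141…
After €30,200.00 payment: €66,631.7141… − €30,200.00 = €36,431.7141…
Balance at month 12: €36,431.7141… × (1 + 0.0045)^8 = €37,764.0996…
Penalty: 12 × 0.5% × €81,600.00 = €4,896.00
Final settlement = outstanding balance + penalty = €37,764.0996… + €4,896.00 = €42,660.10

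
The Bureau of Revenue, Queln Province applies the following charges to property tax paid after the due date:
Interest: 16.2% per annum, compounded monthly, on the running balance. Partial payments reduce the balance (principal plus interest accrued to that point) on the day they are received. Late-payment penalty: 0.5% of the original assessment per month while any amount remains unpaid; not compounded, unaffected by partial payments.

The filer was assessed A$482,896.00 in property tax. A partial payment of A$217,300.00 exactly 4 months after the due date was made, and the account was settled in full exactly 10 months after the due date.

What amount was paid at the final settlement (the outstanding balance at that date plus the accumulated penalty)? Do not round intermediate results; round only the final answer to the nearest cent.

Monthly rate = 16.2% ÷ 12 = 1.35%
Balance at month 4: A$482,896.0000 × (1 + 0.0135)^4 = A$509,505.1992…
After A$217,300.00 payment: A$509,505.1992… − A$217,300.00 = A$292,205.1992…
Balance at month 10: A$292,205.1992… × (1 + 0.0135)^6 = A$316,687.1614…
Penalty: 10 × 0.5% × A$482,896.00 = A$24,144.80
Final settlement = outstanding balance + penalty = A$316,687.1614… + A$24,144.80 = A$340,831.96

A$340,831.96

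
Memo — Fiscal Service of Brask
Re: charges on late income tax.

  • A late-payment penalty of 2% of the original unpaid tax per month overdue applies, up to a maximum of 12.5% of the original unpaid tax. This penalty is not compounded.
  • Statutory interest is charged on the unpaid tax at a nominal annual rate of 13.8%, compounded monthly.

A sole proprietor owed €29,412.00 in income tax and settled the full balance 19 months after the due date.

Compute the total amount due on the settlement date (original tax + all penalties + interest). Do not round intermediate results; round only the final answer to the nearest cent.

Penalty (uncapped): 19 × 2% × €29,412.00 = €11,176.56; cap = 12.5% × €29,412.00 = €3,676.50 → penalty = €3,676.50
Interest (13.8%/yr ÷ 12 = 1.15%/month): €29,412.00 × ((1 + 0.0115)^19 − 1) = €7,137.0769…
Total = €29,412.00 + €3,676.5000 + €7,137.0769… = €40,225.58

€40,225.58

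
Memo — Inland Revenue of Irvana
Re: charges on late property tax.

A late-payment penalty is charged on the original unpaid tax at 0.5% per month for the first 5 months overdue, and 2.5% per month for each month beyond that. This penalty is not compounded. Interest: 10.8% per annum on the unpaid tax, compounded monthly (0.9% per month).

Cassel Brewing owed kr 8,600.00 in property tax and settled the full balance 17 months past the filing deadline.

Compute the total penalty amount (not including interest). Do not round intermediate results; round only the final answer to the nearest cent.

kr 2,795.00

Penalty, months 1–5: 5 × 0.5% × kr 8,600.00 = kr 215.00
Penalty, months 6–17: 12 × 2.5% × kr 8,600.00 = kr 2,580.00
Total penalty = kr 215.00 + kr 2,580.00 = kr 2,795.00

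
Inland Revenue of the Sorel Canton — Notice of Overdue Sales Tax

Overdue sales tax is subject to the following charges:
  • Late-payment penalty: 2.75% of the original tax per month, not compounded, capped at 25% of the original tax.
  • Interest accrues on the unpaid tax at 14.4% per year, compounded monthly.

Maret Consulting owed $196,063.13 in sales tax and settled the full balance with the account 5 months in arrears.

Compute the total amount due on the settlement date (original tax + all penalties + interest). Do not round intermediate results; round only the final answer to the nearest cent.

Penalty: 5 × 2.75% × $196,063.13 = $26,958.68… (below the 25% cap of $49,015.78…)
Interest (14.4%/yr ÷ 12 = 1.2%/month): $196,063.13 × ((1 + 0.012)^5 − 1) = $12,049.5271…
Total = $196,063.13 + $26,958.6804… + $12,049.5271… = $235,071.34

$235,071.34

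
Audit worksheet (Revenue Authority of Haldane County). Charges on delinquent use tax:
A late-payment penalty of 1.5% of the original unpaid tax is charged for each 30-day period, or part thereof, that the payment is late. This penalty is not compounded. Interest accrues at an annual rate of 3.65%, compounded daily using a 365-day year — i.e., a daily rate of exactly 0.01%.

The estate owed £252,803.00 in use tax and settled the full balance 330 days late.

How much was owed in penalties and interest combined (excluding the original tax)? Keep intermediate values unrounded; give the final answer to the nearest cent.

Penalty periods: ⌈330/30⌉ = 11; penalty = 11 × 1.5% × £252,803.00 = £41,712.50…
Interest: £252,803.00 × ((1 + 0.0001)^330 − 1) = £252,803.00 × 0.03354883… = £8,481.2459…
Penalties + interest = £41,712.4950 + £8,481.2459… = £50,193.74

£50,193.74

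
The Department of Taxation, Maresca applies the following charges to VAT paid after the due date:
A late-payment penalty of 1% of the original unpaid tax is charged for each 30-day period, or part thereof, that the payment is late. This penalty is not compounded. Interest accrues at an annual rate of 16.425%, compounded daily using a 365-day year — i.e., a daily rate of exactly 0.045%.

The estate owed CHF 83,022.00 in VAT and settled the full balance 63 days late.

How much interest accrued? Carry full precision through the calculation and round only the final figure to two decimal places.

CHF 2,386.81

Interest: CHF 83,022.00 × ((1 + 0.00045)^63 − 1) = CHF 83,022.00 × 0.02874913… = CHF 2,386.8099…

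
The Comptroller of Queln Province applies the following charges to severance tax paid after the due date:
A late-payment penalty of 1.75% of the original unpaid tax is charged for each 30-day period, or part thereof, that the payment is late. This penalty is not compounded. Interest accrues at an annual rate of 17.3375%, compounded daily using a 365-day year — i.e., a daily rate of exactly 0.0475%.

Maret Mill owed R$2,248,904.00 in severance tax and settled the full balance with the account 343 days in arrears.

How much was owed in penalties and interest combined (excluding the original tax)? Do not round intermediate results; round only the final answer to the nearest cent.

Penalty periods: ⌈343/30⌉ = 12; penalty = 12 × 1.75% × R$2,248,904.00 = R$472,269.84
Interest: R$2,248,904.00 × ((1 + 0.000475)^343 − 1) = R$2,248,904.00 × 0.17690289… = R$397,837.6144…
Penalties + interest = R$472,269.8400 + R$397,837.6144… = R$870,107.45

R$870,107.45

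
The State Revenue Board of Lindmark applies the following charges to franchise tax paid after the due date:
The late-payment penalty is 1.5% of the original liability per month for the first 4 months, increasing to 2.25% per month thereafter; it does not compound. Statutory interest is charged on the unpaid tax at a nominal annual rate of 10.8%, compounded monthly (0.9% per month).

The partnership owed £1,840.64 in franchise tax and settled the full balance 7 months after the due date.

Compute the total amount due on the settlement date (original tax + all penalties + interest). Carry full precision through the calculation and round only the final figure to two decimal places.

£2,194.46

Penalty, months 1–4: 4 × 1.5% × £1,840.64 = £110.44…
Penalty, months 5–7: 3 × 2.25% × £1,840.64 = £124.24…
Interest: £1,840.64 × ((1 + 0.009)^7 − 1) = £1,840.64 × 0.0647267… = £119.1386…
Total = £1,840.64 + £234.6816 + £119.1386… = £2,194.46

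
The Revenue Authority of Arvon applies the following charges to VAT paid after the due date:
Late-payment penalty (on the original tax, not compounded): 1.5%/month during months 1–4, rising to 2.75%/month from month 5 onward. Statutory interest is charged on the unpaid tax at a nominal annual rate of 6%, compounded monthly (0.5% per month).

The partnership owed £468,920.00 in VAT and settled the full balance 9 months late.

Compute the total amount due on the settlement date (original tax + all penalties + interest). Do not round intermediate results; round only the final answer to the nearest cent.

£583,060.09

Penalty, months 1–4: 4 × 1.5% × £468,920.00 = £28,135.20
Penalty, months 5–9: 5 × 2.75% × £468,920.00 = £64,476.50
Interest: £468,920.00 × ((1 + 0.005)^9 − 1) = £468,920.00 × 0.0459106… = £21,528.3888…
Total = £468,920.00 + £92,611.7000 + £21,528.3888… = £583,060.09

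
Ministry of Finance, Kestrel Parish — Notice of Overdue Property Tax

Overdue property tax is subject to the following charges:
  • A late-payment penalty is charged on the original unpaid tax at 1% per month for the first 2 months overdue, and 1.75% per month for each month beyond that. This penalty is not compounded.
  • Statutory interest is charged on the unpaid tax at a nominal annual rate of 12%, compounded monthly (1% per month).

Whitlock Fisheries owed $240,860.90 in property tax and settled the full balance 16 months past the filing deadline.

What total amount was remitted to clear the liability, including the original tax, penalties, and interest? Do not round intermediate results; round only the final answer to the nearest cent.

$346,256.49

Penalty, months 1–2: 2 × 1% × $240,860.90 = $4,817.22…
Penalty, months 3–16: 14 × 1.75% × $240,860.90 = $59,010.92…
Interest: $240,860.90 × ((1 + 0.01)^16 − 1) = $240,860.90 × 0.1725786… = $41,567.4477…
Total = $240,860.90 + $63,828.1385 + $41,567.4477… = $346,256.49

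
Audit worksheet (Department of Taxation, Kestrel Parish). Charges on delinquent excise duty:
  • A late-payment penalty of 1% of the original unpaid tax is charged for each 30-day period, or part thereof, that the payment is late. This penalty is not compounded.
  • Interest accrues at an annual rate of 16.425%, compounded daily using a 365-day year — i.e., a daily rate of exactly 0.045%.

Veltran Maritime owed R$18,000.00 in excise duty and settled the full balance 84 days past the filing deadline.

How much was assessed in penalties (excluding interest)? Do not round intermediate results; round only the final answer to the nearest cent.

R$540.00

Penalty periods: ⌈84/30⌉ = 3; penalty = 3 × 1% × R$18,000.00 = R$540.00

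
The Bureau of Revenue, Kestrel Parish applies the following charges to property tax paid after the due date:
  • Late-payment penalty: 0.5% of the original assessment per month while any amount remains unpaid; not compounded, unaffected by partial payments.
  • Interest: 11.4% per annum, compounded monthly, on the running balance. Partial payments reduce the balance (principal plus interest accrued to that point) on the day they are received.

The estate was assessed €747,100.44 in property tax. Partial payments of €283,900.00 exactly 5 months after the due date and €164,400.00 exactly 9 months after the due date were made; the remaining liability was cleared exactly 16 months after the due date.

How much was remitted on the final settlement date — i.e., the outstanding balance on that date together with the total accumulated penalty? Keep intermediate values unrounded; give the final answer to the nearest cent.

Monthly rate = 11.4% ÷ 12 = 0.95%
Balance at month 5: €747,100.4400 × (1 + 0.0095)^5 = €783,268.4050…
After €283,900.00 payment: €783,268.4050… − €283,900.00 = €499,368.4050…
Balance at month 9: €499,368.4050… × (1 + 0.0095)^4 = €518,616.5290…
After €164,400.00 payment: €518,616.5290… − €164,400.00 = €354,216.5290…
Balance at month 16: €354,216.5290… × (1 + 0.0095)^7 = €378,453.9880…
Penalty: 16 × 0.5% × €747,100.44 = €59,768.04…
Final settlement = outstanding balance + penalty = €378,453.9880… + €59,768.04… = €438,222.02

€438,222.02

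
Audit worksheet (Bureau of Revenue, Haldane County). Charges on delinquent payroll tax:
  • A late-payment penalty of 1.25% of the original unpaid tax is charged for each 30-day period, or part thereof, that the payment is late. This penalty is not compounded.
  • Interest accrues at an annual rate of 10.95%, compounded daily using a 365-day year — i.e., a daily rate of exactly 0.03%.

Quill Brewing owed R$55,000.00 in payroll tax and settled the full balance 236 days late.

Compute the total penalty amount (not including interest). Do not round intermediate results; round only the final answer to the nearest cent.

R$5,500.00

Penalty periods: ⌈236/30⌉ = 8; penalty = 8 × 1.25% × R$55,000.00 = R$5,500.00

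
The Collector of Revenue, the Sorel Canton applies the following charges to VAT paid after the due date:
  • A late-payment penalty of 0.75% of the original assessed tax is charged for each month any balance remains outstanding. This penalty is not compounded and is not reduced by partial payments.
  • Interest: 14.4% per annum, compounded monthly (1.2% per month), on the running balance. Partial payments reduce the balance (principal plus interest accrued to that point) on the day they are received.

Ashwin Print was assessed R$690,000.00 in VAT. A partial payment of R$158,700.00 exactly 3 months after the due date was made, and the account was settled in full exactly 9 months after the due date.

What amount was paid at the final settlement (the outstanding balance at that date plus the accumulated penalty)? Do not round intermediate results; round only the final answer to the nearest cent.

Balance at month 3: R$690,000.0000 × (1 + 0.012)^3 = R$715,139.2723…
After R$158,700.00 payment: R$715,139.2723… − R$158,700.00 = R$556,439.2723…
Balance at month 9: R$556,439.2723… × (1 + 0.012)^6 = R$597,724.2132…
Penalty: 9 × 0.75% × R$690,000.00 = R$46,575.00
Final settlement = outstanding balance + penalty = R$597,724.2132… + R$46,575.00 = R$644,299.21

R$644,299.21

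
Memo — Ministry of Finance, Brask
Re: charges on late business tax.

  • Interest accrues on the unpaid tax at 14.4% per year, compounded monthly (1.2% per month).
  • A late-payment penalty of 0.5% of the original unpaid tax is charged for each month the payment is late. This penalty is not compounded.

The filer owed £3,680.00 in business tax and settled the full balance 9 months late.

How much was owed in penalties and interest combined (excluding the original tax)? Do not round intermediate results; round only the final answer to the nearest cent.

Late-payment penalty = 0.5% × £3,680.00 × 9 mo = £165.60
Interest: £3,680.00 × ((1 + 0.012)^9 − 1) = £3,680.00 × 0.1133318… = £417.0610…
Penalties + interest = £165.6000 + £417.0610… = £582.66

£582.66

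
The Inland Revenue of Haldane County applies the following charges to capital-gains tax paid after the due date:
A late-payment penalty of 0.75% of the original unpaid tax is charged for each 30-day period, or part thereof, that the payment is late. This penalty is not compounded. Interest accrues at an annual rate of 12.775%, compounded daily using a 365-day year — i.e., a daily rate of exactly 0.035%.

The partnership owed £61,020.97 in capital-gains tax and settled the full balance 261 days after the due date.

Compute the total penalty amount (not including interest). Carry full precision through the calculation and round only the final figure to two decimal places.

Penalty periods: ⌈261/30⌉ = 9; penalty = 9 × 0.75% × £61,020.97 = £4,118.92…

£4,118.92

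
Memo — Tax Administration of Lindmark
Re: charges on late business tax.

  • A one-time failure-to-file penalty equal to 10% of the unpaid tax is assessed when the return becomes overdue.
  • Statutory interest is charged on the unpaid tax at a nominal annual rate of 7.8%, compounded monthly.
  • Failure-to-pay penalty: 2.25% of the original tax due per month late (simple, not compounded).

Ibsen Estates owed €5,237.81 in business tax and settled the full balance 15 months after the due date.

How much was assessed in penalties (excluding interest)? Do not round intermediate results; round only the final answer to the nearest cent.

€2,291.54

Failure-to-file penalty: 10% × €5,237.81 = €523.78…
Failure-to-pay penalty = 2.25% × €5,237.81 × 15 mo = €1,767.76…
Total penalty = €523.78… + €1,767.76… = €2,291.54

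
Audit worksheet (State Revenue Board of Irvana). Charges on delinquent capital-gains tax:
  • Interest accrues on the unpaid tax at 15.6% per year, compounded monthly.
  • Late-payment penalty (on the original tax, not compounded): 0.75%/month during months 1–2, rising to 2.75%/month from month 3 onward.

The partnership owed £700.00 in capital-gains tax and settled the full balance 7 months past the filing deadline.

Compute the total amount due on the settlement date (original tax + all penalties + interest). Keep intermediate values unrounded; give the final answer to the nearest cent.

£872.99

Penalty, months 1–2: 2 × 0.75% × £700.00 = £10.50
Penalty, months 3–7: 5 × 2.75% × £700.00 = £96.25
Interest (15.6%/yr ÷ 12 = 1.3%/month): £700.00 × ((1 + 0.013)^7 − 1) = £66.2388…
Total = £700.00 + £106.7500 + £66.2388… = £872.99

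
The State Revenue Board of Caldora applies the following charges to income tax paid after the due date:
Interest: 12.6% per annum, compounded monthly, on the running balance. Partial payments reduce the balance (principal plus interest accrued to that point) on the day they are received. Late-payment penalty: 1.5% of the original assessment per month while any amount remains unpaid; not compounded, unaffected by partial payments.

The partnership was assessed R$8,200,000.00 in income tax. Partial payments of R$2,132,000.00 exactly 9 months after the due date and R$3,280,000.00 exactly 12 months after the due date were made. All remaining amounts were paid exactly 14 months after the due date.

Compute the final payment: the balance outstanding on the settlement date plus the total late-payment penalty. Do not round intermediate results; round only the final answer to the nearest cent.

R$5,617,678.77

Monthly rate = 12.6% ÷ 12 = 1.05%
Balance at month 9: R$8,200,000.0000 × (1 + 0.0105)^9 = R$9,008,255.8635…
After R$2,132,000.00 payment: R$9,008,255.8635… − R$2,132,000.00 = R$6,876,255.8635…
Balance at month 12: R$6,876,255.8635… × (1 + 0.0105)^3 = R$7,095,140.2050…
After R$3,280,000.00 payment: R$7,095,140.2050… − R$3,280,000.00 = R$3,815,140.2050…
Balance at month 14: R$3,815,140.2050… × (1 + 0.0105)^2 = R$3,895,678.7685…
Penalty: 14 × 1.5% × R$8,200,000.00 = R$1,722,000.00
Final settlement = outstanding balance + penalty = R$3,895,678.7685… + R$1,722,000.00 = R$5,617,678.77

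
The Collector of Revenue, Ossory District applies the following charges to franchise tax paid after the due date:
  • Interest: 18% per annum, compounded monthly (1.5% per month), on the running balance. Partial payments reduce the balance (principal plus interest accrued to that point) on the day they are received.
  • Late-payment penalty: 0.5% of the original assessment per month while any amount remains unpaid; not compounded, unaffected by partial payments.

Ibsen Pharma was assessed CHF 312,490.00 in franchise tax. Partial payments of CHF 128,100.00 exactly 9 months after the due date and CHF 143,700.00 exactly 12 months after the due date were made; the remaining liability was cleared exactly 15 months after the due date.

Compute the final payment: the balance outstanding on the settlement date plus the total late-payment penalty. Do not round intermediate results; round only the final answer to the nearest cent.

CHF 123,787.70

Balance at month 9: CHF 312,490.0000 × (1 + 0.015)^9 = CHF 357,297.9334…
After CHF 128,100.00 payment: CHF 357,297.9334… − CHF 128,100.00 = CHF 229,197.9334…
Balance at month 12: CHF 229,197.9334… × (1 + 0.015)^3 = CHF 239,667.3226…
After CHF 143,700.00 payment: CHF 239,667.3226… − CHF 143,700.00 = CHF 95,967.3226…
Balance at month 15: CHF 95,967.3226… × (1 + 0.015)^3 = CHF 100,350.9539…
Penalty: 15 × 0.5% × CHF 312,490.00 = CHF 23,436.75
Final settlement = outstanding balance + penalty = CHF 100,350.9539… + CHF 23,436.75 = CHF 123,787.70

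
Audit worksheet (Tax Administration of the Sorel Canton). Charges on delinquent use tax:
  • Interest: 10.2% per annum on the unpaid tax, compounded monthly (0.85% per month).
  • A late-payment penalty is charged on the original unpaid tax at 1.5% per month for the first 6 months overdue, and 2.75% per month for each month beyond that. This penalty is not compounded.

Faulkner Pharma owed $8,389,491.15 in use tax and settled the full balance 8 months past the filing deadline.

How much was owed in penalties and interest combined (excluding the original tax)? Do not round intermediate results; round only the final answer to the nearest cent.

$1,804,225.17

Penalty, months 1–6: 6 × 1.5% × $8,389,491.15 = $755,054.20…
Penalty, months 7–8: 2 × 2.75% × $8,389,491.15 = $461,422.01…
Interest: $8,389,491.15 × ((1 + 0.0085)^8 − 1) = $8,389,491.15 × 0.0700578… = $587,748.9483…
Penalties + interest = $1,216,476.2168… + $587,748.9483… = $1,804,225.17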